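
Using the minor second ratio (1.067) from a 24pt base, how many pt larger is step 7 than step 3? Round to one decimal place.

8.6pt

Step 3: 24.0 × 1.067³ = 29.154pt
Step 7: 24.0 × 1.067⁷ = 37.789pt
Difference: 37.789 − 29.154 = 8.635pt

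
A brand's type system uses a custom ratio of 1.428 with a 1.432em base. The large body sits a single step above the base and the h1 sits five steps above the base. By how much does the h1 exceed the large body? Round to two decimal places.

6.46em

Step 1: 1.432 × 1.428 = 2.0449em
Step 5: 1.432 × 1.428⁵ = 8.5032em
Difference: 8.5032 − 2.0449 = 6.4583em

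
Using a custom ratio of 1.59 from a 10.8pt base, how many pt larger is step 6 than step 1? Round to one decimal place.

Step 1: 10.8 × 1.59 = 17.172pt
Step 6: 10.8 × 1.59⁶ = 174.504pt
Difference: 174.504 − 17.172 = 157.332pt

157.3pt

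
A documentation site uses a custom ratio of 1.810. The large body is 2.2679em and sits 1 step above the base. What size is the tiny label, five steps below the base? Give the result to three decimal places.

The gap is -5 − (1) = -6 steps, so the factor is 1.810^-6.
2.2679 ÷ 1.810⁶ = 2.2679 ÷ 35.16183 ≈ 0.064

0.064em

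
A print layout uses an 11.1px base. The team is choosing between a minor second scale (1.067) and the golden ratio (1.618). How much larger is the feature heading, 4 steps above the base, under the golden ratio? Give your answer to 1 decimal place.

Minor second: 11.1 × 1.067⁴ = 14.387px
Golden ratio: 11.1 × 1.618⁴ = 76.074px
Difference: 76.074 − 14.387 = 61.687px

61.7px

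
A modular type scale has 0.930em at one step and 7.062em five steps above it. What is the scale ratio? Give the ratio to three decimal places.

r⁵ = 7.062 / 0.930, so r = (7.062/0.930)^(1/5).
r = 7.5935^(1/5) ≈ 1.5000

1.500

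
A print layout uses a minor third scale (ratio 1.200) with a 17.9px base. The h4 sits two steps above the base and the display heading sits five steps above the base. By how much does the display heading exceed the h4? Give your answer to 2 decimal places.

Step 2: 17.9 × 1.200² = 25.7760px
Step 5: 17.9 × 1.200⁵ = 44.5409px
Difference: 44.5409 − 25.7760 = 18.7649px

18.76px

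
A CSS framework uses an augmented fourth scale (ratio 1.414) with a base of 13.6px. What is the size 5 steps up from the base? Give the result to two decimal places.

A modular type scale is a geometric sequence: sizeₙ = base × rⁿ.
13.6 × 1.414⁵ = 13.6 × 5.65258 ≈ 76.88

76.88px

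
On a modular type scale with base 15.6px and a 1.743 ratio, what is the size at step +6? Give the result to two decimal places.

15.6 × 1.743⁶ = 15.6 × 28.04041 ≈ 437.43

437.43px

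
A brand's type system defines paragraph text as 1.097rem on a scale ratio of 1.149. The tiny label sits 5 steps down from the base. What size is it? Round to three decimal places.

1.097 ÷ 1.149⁵ = 1.097 ÷ 2.00263 ≈ 0.548

0.548rem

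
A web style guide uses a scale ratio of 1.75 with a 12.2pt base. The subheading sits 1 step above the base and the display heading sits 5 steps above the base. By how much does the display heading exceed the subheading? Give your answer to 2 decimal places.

178.89pt

Step 1: 12.2 × 1.75 = 21.3500pt
Step 5: 12.2 × 1.75⁵ = 200.2396pt
Difference: 200.2396 − 21.3500 = 178.8896pt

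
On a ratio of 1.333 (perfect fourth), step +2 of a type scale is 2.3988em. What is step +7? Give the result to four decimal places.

10.0959em

2.3988 × 1.333⁵ = 2.3988 × 4.20873 ≈ 10.0959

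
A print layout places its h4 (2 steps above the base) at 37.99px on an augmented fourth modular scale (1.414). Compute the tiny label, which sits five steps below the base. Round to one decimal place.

3.4px

Moving from step +2 to step -5 is 7 steps down, so divide by r⁷.
37.99 ÷ 1.414⁷ = 37.99 ÷ 11.30175 ≈ 3.361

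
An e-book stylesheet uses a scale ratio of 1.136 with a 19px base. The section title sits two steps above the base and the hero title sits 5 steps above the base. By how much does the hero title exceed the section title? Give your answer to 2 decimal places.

11.43px

Step 2: 19.0 × 1.136² = 24.5194px
Step 5: 19.0 × 1.136⁵ = 35.9456px
Difference: 35.9456 − 24.5194 = 11.4262px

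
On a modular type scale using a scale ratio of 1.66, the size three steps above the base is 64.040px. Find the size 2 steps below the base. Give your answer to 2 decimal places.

Moving from step +3 to step -2 is 5 steps down, so divide by r⁵.
64.040 ÷ 1.66⁵ = 64.040 ÷ 12.60493 ≈ 5.081

5.08px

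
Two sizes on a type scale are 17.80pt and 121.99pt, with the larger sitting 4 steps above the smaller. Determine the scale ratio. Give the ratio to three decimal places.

r⁴ = 121.99 / 17.80, so r = (121.99/17.80)^(1/4).
r = 6.8534^(1/4) ≈ 1.6180

1.618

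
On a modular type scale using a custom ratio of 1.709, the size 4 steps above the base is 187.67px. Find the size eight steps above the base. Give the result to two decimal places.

187.67 × 1.709⁴ = 187.67 × 8.53038 ≈ 1600.896

1600.90px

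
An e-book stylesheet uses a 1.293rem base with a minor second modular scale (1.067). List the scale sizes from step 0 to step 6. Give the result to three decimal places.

Step 0: 1.293rem
Step 1: 1.293 × 1.067 = 1.380
Step 2: 1.293 × 1.067² = 1.472
Step 3: 1.293 × 1.067³ = 1.571
Step 4: 1.293 × 1.067⁴ = 1.676
Step 5: 1.293 × 1.067⁵ = 1.788
Step 6: 1.293 × 1.067⁶ = 1.908

1.293rem, 1.380rem, 1.472rem, 1.571rem, 1.676rem, 1.788rem, 1.908rem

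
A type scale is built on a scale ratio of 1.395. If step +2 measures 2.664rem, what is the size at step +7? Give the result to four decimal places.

14.0736rem

Moving from step +2 to step +7 is 5 steps up, so multiply by r⁵.
2.664 × 1.395⁵ = 2.664 × 5.28288 ≈ 14.0736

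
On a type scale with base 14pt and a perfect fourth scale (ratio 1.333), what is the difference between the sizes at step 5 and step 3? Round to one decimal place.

25.8pt

Step 3: 14.0 × 1.333³ = 33.160pt
Step 5: 14.0 × 1.333⁵ = 58.922pt
Difference: 58.922 − 33.160 = 25.762pt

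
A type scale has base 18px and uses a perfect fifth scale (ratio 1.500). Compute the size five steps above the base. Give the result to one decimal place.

Every step multiplies by the scale ratio.
18.0 × 1.500⁵ = 18.0 × 7.59375 ≈ 136.69

136.7px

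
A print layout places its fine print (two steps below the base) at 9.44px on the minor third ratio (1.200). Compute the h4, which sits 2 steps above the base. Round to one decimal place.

19.6px

The gap is 2 − (-2) = 4 steps, so the factor is 1.200^4.
9.44 × 1.200⁴ = 9.44 × 2.07360 ≈ 19.575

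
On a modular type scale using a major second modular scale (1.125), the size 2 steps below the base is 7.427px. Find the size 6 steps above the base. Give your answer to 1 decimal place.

19.1px

7.427 × 1.125⁸ = 7.427 × 2.56578 ≈ 19.056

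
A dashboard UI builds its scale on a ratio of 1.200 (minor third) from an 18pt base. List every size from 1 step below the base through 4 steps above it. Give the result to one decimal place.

15.0pt, 18.0pt, 21.6pt, 25.9pt, 31.1pt, 37.3pt

Step -1: 18.0 ÷ 1.200 = 15.0
Step 0: 18pt
Step 1: 18.0 × 1.200 = 21.6
Step 2: 18.0 × 1.200² = 25.9
Step 3: 18.0 × 1.200³ = 31.1
Step 4: 18.0 × 1.200⁴ = 37.3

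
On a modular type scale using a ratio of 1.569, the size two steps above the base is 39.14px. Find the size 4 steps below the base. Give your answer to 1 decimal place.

2.6px

39.14 ÷ 1.569⁶ = 39.14 ÷ 14.91893 ≈ 2.624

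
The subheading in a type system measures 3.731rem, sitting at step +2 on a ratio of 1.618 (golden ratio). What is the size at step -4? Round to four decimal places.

3.731 ÷ 1.618⁶ = 3.731 ÷ 17.94201 ≈ 0.2079

0.2079rem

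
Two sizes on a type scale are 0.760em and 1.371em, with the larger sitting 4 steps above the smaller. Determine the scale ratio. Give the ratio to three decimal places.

1.159

r⁴ = 1.371 / 0.760, so r = (1.371/0.760)^(1/4).
r = 1.8039^(1/4) ≈ 1.1589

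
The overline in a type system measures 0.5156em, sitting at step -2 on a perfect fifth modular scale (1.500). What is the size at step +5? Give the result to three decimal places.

0.5156 × 1.500⁷ = 0.5156 × 17.08594 ≈ 8.810

8.810em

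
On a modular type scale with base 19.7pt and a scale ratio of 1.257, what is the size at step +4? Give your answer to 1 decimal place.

49.2pt

19.7 × 1.257⁴ = 19.7 × 2.49655 ≈ 49.18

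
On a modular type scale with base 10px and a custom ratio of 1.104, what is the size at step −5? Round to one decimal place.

Each step on a modular scale multiplies by the ratio, so the size n steps from the base is base × ratioⁿ.
10.0 ÷ 1.104⁵ = 10.0 ÷ 1.64001 ≈ 6.10

6.1px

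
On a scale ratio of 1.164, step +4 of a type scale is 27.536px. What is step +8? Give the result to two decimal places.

50.55px

Moving from step +4 to step +8 is 4 steps up, so multiply by r⁴.
27.536 × 1.164⁴ = 27.536 × 1.83574 ≈ 50.549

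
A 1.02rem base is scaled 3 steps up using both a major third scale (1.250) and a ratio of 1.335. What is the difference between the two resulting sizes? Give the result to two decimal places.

Major third: 1.02 × 1.250³ = 1.9922rem
At 1.335: 1.02 × 1.335³ = 2.4269rem
Difference: 2.4269 − 1.9922 = 0.4347rem

0.43rem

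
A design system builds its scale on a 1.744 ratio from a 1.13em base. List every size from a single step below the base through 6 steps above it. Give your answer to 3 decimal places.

Step -1: 1.13 ÷ 1.744 = 0.648
Step 0: 1.13em
Step 1: 1.13 × 1.744 = 1.971
Step 2: 1.13 × 1.744² = 3.437
Step 3: 1.13 × 1.744³ = 5.994
Step 4: 1.13 × 1.744⁴ = 10.454
Step 5: 1.13 × 1.744⁵ = 18.231
Step 6: 1.13 × 1.744⁶ = 31.795

0.648em, 1.130em, 1.971em, 3.437em, 5.994em, 10.454em, 18.231em, 31.795em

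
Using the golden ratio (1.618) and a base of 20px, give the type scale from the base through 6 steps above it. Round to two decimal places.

Step 0: 20px
Step 1: 20.0 × 1.618 = 32.36
Step 2: 20.0 × 1.618² = 52.36
Step 3: 20.0 × 1.618³ = 84.72
Step 4: 20.0 × 1.618⁴ = 137.07
Step 5: 20.0 × 1.618⁵ = 221.78
Step 6: 20.0 × 1.618⁶ = 358.84

20.00px, 32.36px, 52.36px, 84.72px, 137.07px, 221.78px, 358.84px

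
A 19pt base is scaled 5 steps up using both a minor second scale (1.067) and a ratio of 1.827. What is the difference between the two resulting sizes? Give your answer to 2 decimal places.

Minor second: 19.0 × 1.067⁵ = 26.2770pt
At 1.827: 19.0 × 1.827⁵ = 386.7643pt
Difference: 386.7643 − 26.2770 = 360.4873pt

360.49pt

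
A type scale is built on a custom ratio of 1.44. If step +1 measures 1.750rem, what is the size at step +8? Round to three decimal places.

22.469rem

1.750 × 1.44⁷ = 1.750 × 12.83918 ≈ 22.469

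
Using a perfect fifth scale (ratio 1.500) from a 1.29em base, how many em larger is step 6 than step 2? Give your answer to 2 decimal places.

Step 2: 1.29 × 1.500² = 2.9025em
Step 6: 1.29 × 1.500⁶ = 14.6939em
Difference: 14.6939 − 2.9025 = 11.7914em

11.79em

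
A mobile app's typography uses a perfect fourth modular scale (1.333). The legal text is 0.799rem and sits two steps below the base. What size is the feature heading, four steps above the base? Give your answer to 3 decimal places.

0.799 × 1.333⁶ = 0.799 × 5.61023 ≈ 4.483

4.483rem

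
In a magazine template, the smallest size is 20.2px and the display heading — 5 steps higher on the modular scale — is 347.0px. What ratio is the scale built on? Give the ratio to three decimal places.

1.766

r⁵ = 347.0 / 20.2, so r = (347.0/20.2)^(1/5).
r = 17.1782^(1/5) ≈ 1.7660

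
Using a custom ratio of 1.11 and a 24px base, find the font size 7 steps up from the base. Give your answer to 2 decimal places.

Each step on a modular scale multiplies by the ratio, so the size n steps from the base is base × ratioⁿ.
24.0 × 1.11⁷ = 24.0 × 2.07616 ≈ 49.83

49.83px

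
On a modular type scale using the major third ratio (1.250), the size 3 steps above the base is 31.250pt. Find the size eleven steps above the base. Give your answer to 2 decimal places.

Moving from step +3 to step +11 is 8 steps up, so multiply by r⁸.
31.250 × 1.250⁸ = 31.250 × 5.96046 ≈ 186.265

186.26pt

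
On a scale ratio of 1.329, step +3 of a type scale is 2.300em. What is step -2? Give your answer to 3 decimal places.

0.555em

Moving from step +3 to step -2 is 5 steps down, so divide by r⁵.
2.300 ÷ 1.329⁵ = 2.300 ÷ 4.14596 ≈ 0.555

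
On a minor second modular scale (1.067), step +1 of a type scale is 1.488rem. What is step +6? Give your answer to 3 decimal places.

2.058rem

Moving from step +1 to step +6 is 5 steps up, so multiply by r⁵.
1.488 × 1.067⁵ = 1.488 × 1.38300 ≈ 2.058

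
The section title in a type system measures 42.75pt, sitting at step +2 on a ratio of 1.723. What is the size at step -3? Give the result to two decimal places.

The gap is -3 − (2) = -5 steps, so the factor is 1.723^-5.
42.75 ÷ 1.723⁵ = 42.75 ÷ 15.18541 ≈ 2.815

2.82pt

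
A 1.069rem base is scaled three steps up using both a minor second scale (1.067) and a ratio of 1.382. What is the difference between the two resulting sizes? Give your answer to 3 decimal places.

1.523rem

Minor second: 1.069 × 1.067³ = 1.29859rem
At 1.382: 1.069 × 1.382³ = 2.82164rem
Difference: 2.82164 − 1.29859 = 1.52305rem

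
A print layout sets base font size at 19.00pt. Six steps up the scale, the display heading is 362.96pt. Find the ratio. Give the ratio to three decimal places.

1.635

The ratio satisfies 19.00 × r⁶ = 362.96, so r = (362.96 / 19.00)^(1/6).
r = 19.1032^(1/6) ≈ 1.6350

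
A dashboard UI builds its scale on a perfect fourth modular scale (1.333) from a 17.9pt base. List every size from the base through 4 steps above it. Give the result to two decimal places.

Step 0: 17.9pt
Step 1: 17.9 × 1.333 = 23.86
Step 2: 17.9 × 1.333² = 31.81
Step 3: 17.9 × 1.333³ = 42.40
Step 4: 17.9 × 1.333⁴ = 56.52

17.90pt, 23.86pt, 31.81pt, 42.40pt, 56.52pt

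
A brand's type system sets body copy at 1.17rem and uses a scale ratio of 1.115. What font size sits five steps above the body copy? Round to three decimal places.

2.016rem

A modular type scale is a geometric sequence: sizeₙ = base × rⁿ.
1.17 × 1.115⁵ = 1.17 × 1.72335 ≈ 2.016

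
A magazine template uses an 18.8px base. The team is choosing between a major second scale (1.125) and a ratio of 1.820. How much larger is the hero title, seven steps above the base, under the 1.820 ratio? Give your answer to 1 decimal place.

1200.7px

Major second: 18.8 × 1.125⁷ = 42.877px
At 1.820: 18.8 × 1.820⁷ = 1243.534px
Difference: 1243.534 − 42.877 = 1200.657px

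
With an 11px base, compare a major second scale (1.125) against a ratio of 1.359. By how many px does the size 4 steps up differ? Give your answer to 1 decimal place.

Major second: 11.0 × 1.125⁴ = 17.620px
At 1.359: 11.0 × 1.359⁴ = 37.521px
Difference: 37.521 − 17.620 = 19.901px

19.9px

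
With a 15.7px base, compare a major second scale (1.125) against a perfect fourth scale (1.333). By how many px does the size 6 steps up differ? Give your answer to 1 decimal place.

56.3px

Major second: 15.7 × 1.125⁶ = 31.828px
Perfect fourth: 15.7 × 1.333⁶ = 88.081px
Difference: 88.081 − 31.828 = 56.253px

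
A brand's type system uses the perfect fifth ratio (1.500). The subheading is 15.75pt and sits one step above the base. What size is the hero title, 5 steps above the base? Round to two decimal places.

79.73pt

15.75 × 1.500⁴ = 15.75 × 5.06250 ≈ 79.734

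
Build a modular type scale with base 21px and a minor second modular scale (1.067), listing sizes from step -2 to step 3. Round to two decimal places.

Step -2: 21.0 ÷ 1.067² = 18.45
Step -1: 21.0 ÷ 1.067 = 19.68
Step 0: 21px
Step 1: 21.0 × 1.067 = 22.41
Step 2: 21.0 × 1.067² = 23.91
Step 3: 21.0 × 1.067³ = 25.51

18.45px, 19.68px, 21.00px, 22.41px, 23.91px, 25.51px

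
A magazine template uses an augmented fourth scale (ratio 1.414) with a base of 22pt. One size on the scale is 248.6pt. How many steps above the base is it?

1.414ⁿ = 248.6 / 22 = 11.3000
n = ln(11.3000) / ln(1.414) = 2.4248 / 0.3464 ≈ 7.00

7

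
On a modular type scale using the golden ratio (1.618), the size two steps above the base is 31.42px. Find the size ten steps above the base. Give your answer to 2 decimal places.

31.42 × 1.618⁸ = 31.42 × 46.97082 ≈ 1475.823

1475.82px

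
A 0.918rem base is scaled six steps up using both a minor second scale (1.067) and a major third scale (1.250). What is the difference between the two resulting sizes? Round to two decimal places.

2.15rem

Minor second: 0.918 × 1.067⁶ = 1.3547rem
Major third: 0.918 × 1.250⁶ = 3.5019rem
Difference: 3.5019 − 1.3547 = 2.1472rem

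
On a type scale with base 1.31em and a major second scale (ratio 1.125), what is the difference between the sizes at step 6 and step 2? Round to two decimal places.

Step 2: 1.31 × 1.125² = 1.6580em
Step 6: 1.31 × 1.125⁶ = 2.6557em
Difference: 2.6557 − 1.6580 = 0.9977em

1.00em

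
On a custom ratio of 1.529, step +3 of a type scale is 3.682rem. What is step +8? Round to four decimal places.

30.7696rem

The gap is 8 − (3) = 5 steps, so the factor is 1.529^5.
3.682 × 1.529⁵ = 3.682 × 8.35675 ≈ 30.7696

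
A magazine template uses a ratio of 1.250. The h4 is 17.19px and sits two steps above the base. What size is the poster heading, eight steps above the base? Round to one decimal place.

17.19 × 1.250⁶ = 17.19 × 3.81470 ≈ 65.575

65.6px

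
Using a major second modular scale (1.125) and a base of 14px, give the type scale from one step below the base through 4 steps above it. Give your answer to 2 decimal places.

Step -1: 14.0 ÷ 1.125 = 12.44
Step 0: 14px
Step 1: 14.0 × 1.125 = 15.75
Step 2: 14.0 × 1.125² = 17.72
Step 3: 14.0 × 1.125³ = 19.93
Step 4: 14.0 × 1.125⁴ = 22.43

12.44px, 14.00px, 15.75px, 17.72px, 19.93px, 22.43px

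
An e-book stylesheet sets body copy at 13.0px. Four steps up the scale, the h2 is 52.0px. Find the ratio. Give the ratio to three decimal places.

1.414

The ratio satisfies 13.0 × r⁴ = 52.0, so r = (52.0 / 13.0)^(1/4).
r = 4.0000^(1/4) ≈ 1.4142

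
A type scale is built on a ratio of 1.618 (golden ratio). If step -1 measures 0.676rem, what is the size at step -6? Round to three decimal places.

0.676 ÷ 1.618⁵ = 0.676 ÷ 11.08901 ≈ 0.061

0.061rem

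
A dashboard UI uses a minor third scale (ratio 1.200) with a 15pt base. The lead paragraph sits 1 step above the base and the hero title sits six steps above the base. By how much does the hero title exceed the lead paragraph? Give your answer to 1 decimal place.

26.8pt

Step 1: 15.0 × 1.200 = 18.000pt
Step 6: 15.0 × 1.200⁶ = 44.790pt
Difference: 44.790 − 18.000 = 26.790pt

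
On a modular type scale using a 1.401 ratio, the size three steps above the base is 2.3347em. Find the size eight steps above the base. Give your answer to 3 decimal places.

12.601em

2.3347 × 1.401⁵ = 2.3347 × 5.39748 ≈ 12.601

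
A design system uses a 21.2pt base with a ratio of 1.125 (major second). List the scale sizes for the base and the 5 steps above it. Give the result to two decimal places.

Step 0: 21.2pt
Step 1: 21.2 × 1.125 = 23.85
Step 2: 21.2 × 1.125² = 26.83
Step 3: 21.2 × 1.125³ = 30.19
Step 4: 21.2 × 1.125⁴ = 33.96
Step 5: 21.2 × 1.125⁵ = 38.20

21.20pt, 23.85pt, 26.83pt, 30.19pt, 33.96pt, 38.20pt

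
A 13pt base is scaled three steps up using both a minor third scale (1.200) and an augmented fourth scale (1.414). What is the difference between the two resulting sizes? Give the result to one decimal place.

14.3pt

Minor third: 13.0 × 1.200³ = 22.464pt
Augmented fourth: 13.0 × 1.414³ = 36.753pt
Difference: 36.753 − 22.464 = 14.289pt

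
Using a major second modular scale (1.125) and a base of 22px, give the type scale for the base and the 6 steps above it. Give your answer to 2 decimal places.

Step 0: 22px
Step 1: 22.0 × 1.125 = 24.75
Step 2: 22.0 × 1.125² = 27.84
Step 3: 22.0 × 1.125³ = 31.32
Step 4: 22.0 × 1.125⁴ = 35.24
Step 5: 22.0 × 1.125⁵ = 39.64
Step 6: 22.0 × 1.125⁶ = 44.60

22.00px, 24.75px, 27.84px, 31.32px, 35.24px, 39.64px, 44.60px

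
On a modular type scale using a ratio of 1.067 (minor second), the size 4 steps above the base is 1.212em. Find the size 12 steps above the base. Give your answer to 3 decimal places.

The gap is 12 − (4) = 8 steps, so the factor is 1.067^8.
1.212 × 1.067⁸ = 1.212 × 1.68002 ≈ 2.036

2.036em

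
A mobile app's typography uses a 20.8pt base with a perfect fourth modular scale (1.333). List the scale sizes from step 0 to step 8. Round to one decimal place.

Step 0: 20.8pt
Step 1: 20.8 × 1.333 = 27.7
Step 2: 20.8 × 1.333² = 37.0
Step 3: 20.8 × 1.333³ = 49.3
Step 4: 20.8 × 1.333⁴ = 65.7
Step 5: 20.8 × 1.333⁵ = 87.5
Step 6: 20.8 × 1.333⁶ = 116.7
Step 7: 20.8 × 1.333⁷ = 155.6
Step 8: 20.8 × 1.333⁸ = 207.4

20.8pt, 27.7pt, 37.0pt, 49.3pt, 65.7pt, 87.5pt, 116.7pt, 155.6pt, 207.4pt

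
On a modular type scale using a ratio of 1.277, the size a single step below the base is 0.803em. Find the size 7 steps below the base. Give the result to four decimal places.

0.1852em

0.803 ÷ 1.277⁶ = 0.803 ÷ 4.33656 ≈ 0.1852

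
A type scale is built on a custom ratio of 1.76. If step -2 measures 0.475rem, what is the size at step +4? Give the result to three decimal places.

Moving from step -2 to step +4 is 6 steps up, so multiply by r⁶.
0.475 × 1.76⁶ = 0.475 × 29.72186 ≈ 14.118

14.118rem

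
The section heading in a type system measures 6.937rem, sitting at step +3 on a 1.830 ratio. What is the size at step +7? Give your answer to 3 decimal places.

77.799rem

6.937 × 1.830⁴ = 6.937 × 11.21513 ≈ 77.799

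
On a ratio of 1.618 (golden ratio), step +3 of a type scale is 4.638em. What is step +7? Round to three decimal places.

Moving from step +3 to step +7 is 4 steps up, so multiply by r⁴.
4.638 × 1.618⁴ = 4.638 × 6.85353 ≈ 31.787

31.787em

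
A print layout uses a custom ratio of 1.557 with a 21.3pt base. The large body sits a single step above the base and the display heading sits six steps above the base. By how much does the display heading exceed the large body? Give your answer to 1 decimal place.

270.3pt

Step 1: 21.3 × 1.557 = 33.164pt
Step 6: 21.3 × 1.557⁶ = 303.467pt
Difference: 303.467 − 33.164 = 270.303pt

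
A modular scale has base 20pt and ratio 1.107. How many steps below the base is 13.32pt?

4

1.107ⁿ = 20 / 13.32 = 1.5015
n = ln(1.5015) / ln(1.107) = 0.4065 / 0.1017 ≈ 4.00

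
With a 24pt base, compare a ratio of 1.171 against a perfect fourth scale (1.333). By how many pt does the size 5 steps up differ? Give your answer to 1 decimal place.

48.2pt

At 1.171: 24.0 × 1.171⁵ = 52.844pt
Perfect fourth: 24.0 × 1.333⁵ = 101.009pt
Difference: 101.009 − 52.844 = 48.165pt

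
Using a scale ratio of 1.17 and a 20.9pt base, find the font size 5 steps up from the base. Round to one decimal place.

45.8pt

20.9 × 1.17⁵ = 20.9 × 2.19245 ≈ 45.82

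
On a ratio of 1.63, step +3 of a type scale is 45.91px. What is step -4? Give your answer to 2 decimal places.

Moving from step +3 to step -4 is 7 steps down, so divide by r⁷.
45.91 ÷ 1.63⁷ = 45.91 ÷ 30.57125 ≈ 1.502

1.50px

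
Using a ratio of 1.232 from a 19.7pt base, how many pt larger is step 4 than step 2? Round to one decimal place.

Step 2: 19.7 × 1.232² = 29.901pt
Step 4: 19.7 × 1.232⁴ = 45.385pt
Difference: 45.385 − 29.901 = 15.484pt

15.5pt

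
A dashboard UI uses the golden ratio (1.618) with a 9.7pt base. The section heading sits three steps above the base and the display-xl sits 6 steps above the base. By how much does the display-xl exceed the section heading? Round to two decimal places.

132.95pt

Step 3: 9.7 × 1.618³ = 41.0873pt
Step 6: 9.7 × 1.618⁶ = 174.0375pt
Difference: 174.0375 − 41.0873 = 132.9502pt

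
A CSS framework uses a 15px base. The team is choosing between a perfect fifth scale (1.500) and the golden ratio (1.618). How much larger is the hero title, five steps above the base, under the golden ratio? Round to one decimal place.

Perfect fifth: 15.0 × 1.500⁵ = 113.906px
Golden ratio: 15.0 × 1.618⁵ = 166.335px
Difference: 166.335 − 113.906 = 52.429px

52.4px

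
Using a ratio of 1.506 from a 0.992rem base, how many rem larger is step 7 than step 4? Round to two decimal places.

12.33rem

Step 4: 0.992 × 1.506⁴ = 5.1028rem
Step 7: 0.992 × 1.506⁷ = 17.4296rem
Difference: 17.4296 − 5.1028 = 12.3268rem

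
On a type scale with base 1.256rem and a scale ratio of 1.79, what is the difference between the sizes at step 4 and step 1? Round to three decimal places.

Step 1: 1.256 × 1.79 = 2.24824rem
Step 4: 1.256 × 1.79⁴ = 12.89442rem
Difference: 12.89442 − 2.24824 = 10.64618rem

10.646rem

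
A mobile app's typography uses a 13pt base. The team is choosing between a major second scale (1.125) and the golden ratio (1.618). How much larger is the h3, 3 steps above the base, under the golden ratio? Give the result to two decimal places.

Major second: 13.0 × 1.125³ = 18.5098pt
Golden ratio: 13.0 × 1.618³ = 55.0654pt
Difference: 55.0654 − 18.5098 = 36.5556pt

36.56pt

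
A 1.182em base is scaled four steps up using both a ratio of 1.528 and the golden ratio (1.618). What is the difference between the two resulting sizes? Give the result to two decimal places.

At 1.528: 1.182 × 1.528⁴ = 6.4433em
Golden ratio: 1.182 × 1.618⁴ = 8.1009em
Difference: 8.1009 − 6.4433 = 1.6576em

1.66em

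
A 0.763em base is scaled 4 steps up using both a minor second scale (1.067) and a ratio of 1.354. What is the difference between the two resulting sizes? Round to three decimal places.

1.576em

Minor second: 0.763 × 1.067⁴ = 0.98897em
At 1.354: 0.763 × 1.354⁴ = 2.56448em
Difference: 2.56448 − 0.98897 = 1.57551em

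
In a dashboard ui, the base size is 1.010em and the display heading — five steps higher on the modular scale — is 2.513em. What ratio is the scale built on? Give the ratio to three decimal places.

The ratio satisfies 1.010 × r⁵ = 2.513, so r = (2.513 / 1.010)^(1/5).
r = 2.4881^(1/5) ≈ 1.2000

1.200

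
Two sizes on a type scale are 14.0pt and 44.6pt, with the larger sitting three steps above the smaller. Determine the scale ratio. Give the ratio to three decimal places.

1.471

r³ = 44.6 / 14.0, so r = (44.6/14.0)^(1/3).
r = 3.1857^(1/3) ≈ 1.4714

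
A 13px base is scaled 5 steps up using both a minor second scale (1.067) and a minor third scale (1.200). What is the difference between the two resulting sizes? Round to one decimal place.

14.4px

Minor second: 13.0 × 1.067⁵ = 17.979px
Minor third: 13.0 × 1.200⁵ = 32.348px
Difference: 32.348 − 17.979 = 14.369px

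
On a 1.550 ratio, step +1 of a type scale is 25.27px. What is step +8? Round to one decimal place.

The gap is 8 − (1) = 7 steps, so the factor is 1.550^7.
25.27 × 1.550⁷ = 25.27 × 21.49423 ≈ 543.159

543.2px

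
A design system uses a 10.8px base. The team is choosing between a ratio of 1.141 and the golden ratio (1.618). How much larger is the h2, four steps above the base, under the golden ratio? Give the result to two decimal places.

55.71px

At 1.141: 10.8 × 1.141⁴ = 18.3049px
Golden ratio: 10.8 × 1.618⁴ = 74.0181px
Difference: 74.0181 − 18.3049 = 55.7132px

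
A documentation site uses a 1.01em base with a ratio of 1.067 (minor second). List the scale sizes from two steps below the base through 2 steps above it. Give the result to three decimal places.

Step -2: 1.01 ÷ 1.067² = 0.887
Step -1: 1.01 ÷ 1.067 = 0.947
Step 0: 1.01em
Step 1: 1.01 × 1.067 = 1.078
Step 2: 1.01 × 1.067² = 1.150

0.887em, 0.947em, 1.010em, 1.078em, 1.150em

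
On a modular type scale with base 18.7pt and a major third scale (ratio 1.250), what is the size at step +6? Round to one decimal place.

71.3pt

18.7 × 1.250⁶ = 18.7 × 3.81470 ≈ 71.33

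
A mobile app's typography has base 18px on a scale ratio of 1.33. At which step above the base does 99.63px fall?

1.33ⁿ = 99.63 / 18 = 5.5350
n = ln(5.5350) / ln(1.33) = 1.7111 / 0.2852 ≈ 6.00

6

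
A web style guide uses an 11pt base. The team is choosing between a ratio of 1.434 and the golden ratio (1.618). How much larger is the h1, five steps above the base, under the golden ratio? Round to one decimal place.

At 1.434: 11.0 × 1.434⁵ = 66.702pt
Golden ratio: 11.0 × 1.618⁵ = 121.979pt
Difference: 121.979 − 66.702 = 55.277pt

55.3pt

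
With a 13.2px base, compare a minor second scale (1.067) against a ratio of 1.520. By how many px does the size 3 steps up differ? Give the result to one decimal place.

30.3px

Minor second: 13.2 × 1.067³ = 16.035px
At 1.520: 13.2 × 1.520³ = 46.356px
Difference: 46.356 − 16.035 = 30.321px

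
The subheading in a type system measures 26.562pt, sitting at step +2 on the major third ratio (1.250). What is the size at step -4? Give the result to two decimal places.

6.96pt

The gap is -4 − (2) = -6 steps, so the factor is 1.250^-6.
26.562 ÷ 1.250⁶ = 26.562 ÷ 3.81470 ≈ 6.963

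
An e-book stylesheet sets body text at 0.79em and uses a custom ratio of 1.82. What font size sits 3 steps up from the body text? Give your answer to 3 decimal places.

4.763em

0.79 × 1.82³ = 0.79 × 6.02857 ≈ 4.763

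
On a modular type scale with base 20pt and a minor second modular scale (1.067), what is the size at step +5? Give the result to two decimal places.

Each step on a modular scale multiplies by the ratio, so the size n steps from the base is base × ratioⁿ.
20.0 × 1.067⁵ = 20.0 × 1.38300 ≈ 27.66

27.66pt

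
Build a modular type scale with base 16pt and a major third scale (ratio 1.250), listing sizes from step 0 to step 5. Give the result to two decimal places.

Step 0: 16pt
Step 1: 16.0 × 1.250 = 20.00
Step 2: 16.0 × 1.250² = 25.00
Step 3: 16.0 × 1.250³ = 31.25
Step 4: 16.0 × 1.250⁴ = 39.06
Step 5: 16.0 × 1.250⁵ = 48.83

16.00pt, 20.00pt, 25.00pt, 31.25pt, 39.06pt, 48.83pt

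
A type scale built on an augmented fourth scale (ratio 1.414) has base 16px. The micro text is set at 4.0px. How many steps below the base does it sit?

4

1.414ⁿ = 16 / 4.0 = 4.0000
n = ln(4.0000) / ln(1.414) = 1.3863 / 0.3464 ≈ 4.00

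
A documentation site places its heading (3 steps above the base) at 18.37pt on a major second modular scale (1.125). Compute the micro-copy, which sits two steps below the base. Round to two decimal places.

10.19pt

The gap is -2 − (3) = -5 steps, so the factor is 1.125^-5.
18.37 ÷ 1.125⁵ = 18.37 ÷ 1.80203 ≈ 10.194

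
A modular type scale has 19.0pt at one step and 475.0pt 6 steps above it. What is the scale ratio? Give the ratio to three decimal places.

r⁶ = 475.0 / 19.0, so r = (475.0/19.0)^(1/6).
r = 25.0000^(1/6) ≈ 1.7100

1.710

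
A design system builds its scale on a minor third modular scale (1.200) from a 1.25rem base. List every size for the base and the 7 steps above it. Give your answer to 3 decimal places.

1.250rem, 1.500rem, 1.800rem, 2.160rem, 2.592rem, 3.110rem, 3.732rem, 4.479rem

Step 0: 1.25rem
Step 1: 1.25 × 1.200 = 1.500
Step 2: 1.25 × 1.200² = 1.800
Step 3: 1.25 × 1.200³ = 2.160
Step 4: 1.25 × 1.200⁴ = 2.592
Step 5: 1.25 × 1.200⁵ = 3.110
Step 6: 1.25 × 1.200⁶ = 3.732
Step 7: 1.25 × 1.200⁷ = 4.479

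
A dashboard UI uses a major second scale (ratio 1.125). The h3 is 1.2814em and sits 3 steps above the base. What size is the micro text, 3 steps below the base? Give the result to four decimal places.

The gap is -3 − (3) = -6 steps, so the factor is 1.125^-6.
1.2814 ÷ 1.125⁶ = 1.2814 ÷ 2.02729 ≈ 0.6321

0.6321em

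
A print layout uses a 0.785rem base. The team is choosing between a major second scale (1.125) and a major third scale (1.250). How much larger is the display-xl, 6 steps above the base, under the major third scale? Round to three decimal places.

Major second: 0.785 × 1.125⁶ = 1.59142rem
Major third: 0.785 × 1.250⁶ = 2.99454rem
Difference: 2.99454 − 1.59142 = 1.40312rem

1.403rem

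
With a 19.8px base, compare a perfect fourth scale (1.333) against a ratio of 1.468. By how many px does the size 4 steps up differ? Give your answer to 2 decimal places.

29.44px

Perfect fourth: 19.8 × 1.333⁴ = 62.5152px
At 1.468: 19.8 × 1.468⁴ = 91.9537px
Difference: 91.9537 − 62.5152 = 29.4385px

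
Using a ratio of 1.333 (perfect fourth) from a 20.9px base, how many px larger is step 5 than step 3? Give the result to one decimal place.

38.5px

Step 3: 20.9 × 1.333³ = 49.504px
Step 5: 20.9 × 1.333⁵ = 87.962px
Difference: 87.962 − 49.504 = 38.458px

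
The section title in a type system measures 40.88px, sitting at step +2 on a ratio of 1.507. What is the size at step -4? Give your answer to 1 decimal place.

3.5px

40.88 ÷ 1.507⁶ = 40.88 ÷ 11.71331 ≈ 3.490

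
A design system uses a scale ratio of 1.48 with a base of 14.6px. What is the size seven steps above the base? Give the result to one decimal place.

227.1px

14.6 × 1.48⁷ = 14.6 × 15.55364 ≈ 227.08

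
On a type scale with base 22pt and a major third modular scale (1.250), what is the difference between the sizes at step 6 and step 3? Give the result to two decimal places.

40.95pt

Step 3: 22.0 × 1.250³ = 42.9688pt
Step 6: 22.0 × 1.250⁶ = 83.9233pt
Difference: 83.9233 − 42.9688 = 40.9545pt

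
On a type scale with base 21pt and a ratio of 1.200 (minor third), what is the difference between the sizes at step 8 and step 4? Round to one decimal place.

46.8pt

Step 4: 21.0 × 1.200⁴ = 43.546pt
Step 8: 21.0 × 1.200⁸ = 90.296pt
Difference: 90.296 − 43.546 = 46.750pt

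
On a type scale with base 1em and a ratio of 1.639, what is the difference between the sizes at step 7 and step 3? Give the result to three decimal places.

27.370em

Step 3: 1.0 × 1.639³ = 4.40288em
Step 7: 1.0 × 1.639⁷ = 31.77259em
Difference: 31.77259 − 4.40288 = 27.36971em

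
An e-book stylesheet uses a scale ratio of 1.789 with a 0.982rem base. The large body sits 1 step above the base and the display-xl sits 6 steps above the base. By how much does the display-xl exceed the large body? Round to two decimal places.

Step 1: 0.982 × 1.789 = 1.7568rem
Step 6: 0.982 × 1.789⁶ = 32.1939rem
Difference: 32.1939 − 1.7568 = 30.4371rem

30.44rem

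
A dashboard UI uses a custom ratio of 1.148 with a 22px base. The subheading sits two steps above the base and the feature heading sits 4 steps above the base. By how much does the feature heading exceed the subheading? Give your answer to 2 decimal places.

9.22px

Step 2: 22.0 × 1.148² = 28.9939px
Step 4: 22.0 × 1.148⁴ = 38.2112px
Difference: 38.2112 − 28.9939 = 9.2173px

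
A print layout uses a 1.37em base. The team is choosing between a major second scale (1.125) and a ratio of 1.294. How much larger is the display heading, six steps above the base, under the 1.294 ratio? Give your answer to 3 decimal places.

Major second: 1.37 × 1.125⁶ = 2.77738em
At 1.294: 1.37 × 1.294⁶ = 6.43171em
Difference: 6.43171 − 2.77738 = 3.65433em

3.654em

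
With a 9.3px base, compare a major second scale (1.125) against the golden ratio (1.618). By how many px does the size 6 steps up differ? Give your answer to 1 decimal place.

Major second: 9.3 × 1.125⁶ = 18.854px
Golden ratio: 9.3 × 1.618⁶ = 166.861px
Difference: 166.861 − 18.854 = 148.007px

148.0px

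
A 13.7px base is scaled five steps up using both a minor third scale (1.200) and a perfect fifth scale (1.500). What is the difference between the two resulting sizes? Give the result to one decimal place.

69.9px

Minor third: 13.7 × 1.200⁵ = 34.090px
Perfect fifth: 13.7 × 1.500⁵ = 104.034px
Difference: 104.034 − 34.090 = 69.944px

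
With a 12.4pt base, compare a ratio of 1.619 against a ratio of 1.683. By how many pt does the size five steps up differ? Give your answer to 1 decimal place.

At 1.619: 12.4 × 1.619⁵ = 137.929pt
At 1.683: 12.4 × 1.683⁵ = 167.433pt
Difference: 167.433 − 137.929 = 29.504pt

29.5pt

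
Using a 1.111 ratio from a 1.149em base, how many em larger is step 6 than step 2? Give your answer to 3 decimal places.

0.743em

Step 2: 1.149 × 1.111² = 1.41823em
Step 6: 1.149 × 1.111⁶ = 2.16075em
Difference: 2.16075 − 1.41823 = 0.74252em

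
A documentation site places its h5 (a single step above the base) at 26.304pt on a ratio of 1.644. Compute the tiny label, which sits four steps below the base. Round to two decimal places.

26.304 ÷ 1.644⁵ = 26.304 ÷ 12.00906 ≈ 2.190

2.19pt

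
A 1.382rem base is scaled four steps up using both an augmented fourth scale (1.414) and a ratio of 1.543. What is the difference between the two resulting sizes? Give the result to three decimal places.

2.309rem

Augmented fourth: 1.382 × 1.414⁴ = 5.52466rem
At 1.543: 1.382 × 1.543⁴ = 7.83379rem
Difference: 7.83379 − 5.52466 = 2.30913rem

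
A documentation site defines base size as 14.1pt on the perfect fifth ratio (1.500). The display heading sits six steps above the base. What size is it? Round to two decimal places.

160.61pt

Every step multiplies by the scale ratio.
14.1 × 1.500⁶ = 14.1 × 11.39062 ≈ 160.61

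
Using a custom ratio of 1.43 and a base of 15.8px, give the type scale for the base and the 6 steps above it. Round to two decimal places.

Step 0: 15.8px
Step 1: 15.8 × 1.43 = 22.59
Step 2: 15.8 × 1.43² = 32.31
Step 3: 15.8 × 1.43³ = 46.20
Step 4: 15.8 × 1.43⁴ = 66.07
Step 5: 15.8 × 1.43⁵ = 94.48
Step 6: 15.8 × 1.43⁶ = 135.11

15.80px, 22.59px, 32.31px, 46.20px, 66.07px, 94.48px, 135.11px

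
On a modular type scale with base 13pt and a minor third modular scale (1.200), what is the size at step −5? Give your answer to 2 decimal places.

5.22pt

13.0 ÷ 1.200⁵ = 13.0 ÷ 2.48832 ≈ 5.22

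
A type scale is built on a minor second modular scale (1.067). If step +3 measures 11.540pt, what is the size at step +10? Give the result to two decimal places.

18.17pt

11.540 × 1.067⁷ = 11.540 × 1.57453 ≈ 18.170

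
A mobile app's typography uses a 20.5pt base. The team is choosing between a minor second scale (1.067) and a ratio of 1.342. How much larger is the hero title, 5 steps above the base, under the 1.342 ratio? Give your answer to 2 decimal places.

Minor second: 20.5 × 1.067⁵ = 28.3515pt
At 1.342: 20.5 × 1.342⁵ = 89.2311pt
Difference: 89.2311 − 28.3515 = 60.8796pt

60.88pt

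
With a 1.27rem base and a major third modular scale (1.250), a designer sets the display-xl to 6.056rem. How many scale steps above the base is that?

1.250ⁿ = 6.056 / 1.27 = 4.7685
n = ln(4.7685) / ln(1.250) = 1.5620 / 0.2231 ≈ 7.00

7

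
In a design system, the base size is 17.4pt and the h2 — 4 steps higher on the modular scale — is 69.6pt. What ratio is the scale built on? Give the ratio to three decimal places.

The ratio satisfies 17.4 × r⁴ = 69.6, so r = (69.6 / 17.4)^(1/4).
r = 4.0000^(1/4) ≈ 1.4142

1.414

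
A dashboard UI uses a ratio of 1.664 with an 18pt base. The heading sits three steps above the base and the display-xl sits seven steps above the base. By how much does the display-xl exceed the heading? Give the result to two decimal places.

552.90pt

Step 3: 18.0 × 1.664³ = 82.9340pt
Step 7: 18.0 × 1.664⁷ = 635.8369pt
Difference: 635.8369 − 82.9340 = 552.9029pt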